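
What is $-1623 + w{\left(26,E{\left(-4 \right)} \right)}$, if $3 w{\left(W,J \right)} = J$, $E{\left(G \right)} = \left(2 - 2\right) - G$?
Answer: $- \frac{4865}{3} \approx -1621.7$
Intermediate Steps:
$E{\left(G \right)} = - G$ ($E{\left(G \right)} = 0 - G = - G$)
$w{\left(W,J \right)} = \frac{J}{3}$
$-1623 + w{\left(26,E{\left(-4 \right)} \right)} = -1623 + \frac{\left(-1\right) \left(-4\right)}{3} = -1623 + \frac{1}{3} \cdot 4 = -1623 + \frac{4}{3} = - \frac{4865}{3}$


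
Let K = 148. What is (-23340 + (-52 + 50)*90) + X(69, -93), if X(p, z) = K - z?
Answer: -23279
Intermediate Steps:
X(p, z) = 148 - z
(-23340 + (-52 + 50)*90) + X(69, -93) = (-23340 + (-52 + 50)*90) + (148 - 1*(-93)) = (-23340 - 2*90) + (148 + 93) = (-23340 - 180) + 241 = -23520 + 241 = -23279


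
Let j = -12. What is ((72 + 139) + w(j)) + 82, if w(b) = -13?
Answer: 280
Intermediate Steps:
((72 + 139) + w(j)) + 82 = ((72 + 139) - 13) + 82 = (211 - 13) + 82 = 198 + 82 = 280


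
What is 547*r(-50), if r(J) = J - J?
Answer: 0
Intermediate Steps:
r(J) = 0
547*r(-50) = 547*0 = 0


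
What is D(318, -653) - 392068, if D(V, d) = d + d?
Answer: -393374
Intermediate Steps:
D(V, d) = 2*d
D(318, -653) - 392068 = 2*(-653) - 392068 = -1306 - 392068 = -393374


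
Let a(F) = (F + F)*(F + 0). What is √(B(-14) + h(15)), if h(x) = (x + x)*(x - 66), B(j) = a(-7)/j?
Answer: I*√1537 ≈ 39.205*I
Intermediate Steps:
a(F) = 2*F² (a(F) = (2*F)*F = 2*F²)
B(j) = 98/j (B(j) = (2*(-7)²)/j = (2*49)/j = 98/j)
h(x) = 2*x*(-66 + x) (h(x) = (2*x)*(-66 + x) = 2*x*(-66 + x))
√(B(-14) + h(15)) = √(98/(-14) + 2*15*(-66 + 15)) = √(98*(-1/14) + 2*15*(-51)) = √(-7 - 1530) = √(-1537) = I*√1537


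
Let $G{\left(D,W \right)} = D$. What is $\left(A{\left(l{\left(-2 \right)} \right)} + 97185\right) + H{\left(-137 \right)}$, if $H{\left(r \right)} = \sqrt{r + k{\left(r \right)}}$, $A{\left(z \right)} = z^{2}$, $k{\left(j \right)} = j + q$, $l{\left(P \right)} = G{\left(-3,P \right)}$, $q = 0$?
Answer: $97194 + i \sqrt{274} \approx 97194.0 + 16.553 i$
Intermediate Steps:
$l{\left(P \right)} = -3$
$k{\left(j \right)} = j$ ($k{\left(j \right)} = j + 0 = j$)
$H{\left(r \right)} = \sqrt{2} \sqrt{r}$ ($H{\left(r \right)} = \sqrt{r + r} = \sqrt{2 r} = \sqrt{2} \sqrt{r}$)
$\left(A{\left(l{\left(-2 \right)} \right)} + 97185\right) + H{\left(-137 \right)} = \left(\left(-3\right)^{2} + 97185\right) + \sqrt{2} \sqrt{-137} = \left(9 + 97185\right) + \sqrt{2} i \sqrt{137} = 97194 + i \sqrt{274}$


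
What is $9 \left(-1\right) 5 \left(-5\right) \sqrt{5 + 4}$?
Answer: $675$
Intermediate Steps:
$9 \left(-1\right) 5 \left(-5\right) \sqrt{5 + 4} = - 9 \left(- 25 \sqrt{9}\right) = - 9 \left(\left(-25\right) 3\right) = \left(-9\right) \left(-75\right) = 675$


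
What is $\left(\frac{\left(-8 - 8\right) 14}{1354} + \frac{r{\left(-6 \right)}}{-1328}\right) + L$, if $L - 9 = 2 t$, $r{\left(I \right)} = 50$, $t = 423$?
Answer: $\frac{384255147}{449528} \approx 854.8$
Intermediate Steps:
$L = 855$ ($L = 9 + 2 \cdot 423 = 9 + 846 = 855$)
$\left(\frac{\left(-8 - 8\right) 14}{1354} + \frac{r{\left(-6 \right)}}{-1328}\right) + L = \left(\frac{\left(-8 - 8\right) 14}{1354} + \frac{50}{-1328}\right) + 855 = \left(\left(-16\right) 14 \cdot \frac{1}{1354} + 50 \left(- \frac{1}{1328}\right)\right) + 855 = \left(\left(-224\right) \frac{1}{1354} - \frac{25}{664}\right) + 855 = \left(- \frac{112}{677} - \frac{25}{664}\right) + 855 = - \frac{91293}{449528} + 855 = \frac{384255147}{449528}$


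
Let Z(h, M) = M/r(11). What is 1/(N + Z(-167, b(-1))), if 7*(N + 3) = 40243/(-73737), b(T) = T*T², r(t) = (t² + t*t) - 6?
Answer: -17401932/53636297 ≈ -0.32444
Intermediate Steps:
r(t) = -6 + 2*t² (r(t) = (t² + t²) - 6 = 2*t² - 6 = -6 + 2*t²)
b(T) = T³
N = -226960/73737 (N = -3 + (40243/(-73737))/7 = -3 + (40243*(-1/73737))/7 = -3 + (⅐)*(-40243/73737) = -3 - 5749/73737 = -226960/73737 ≈ -3.0780)
Z(h, M) = M/236 (Z(h, M) = M/(-6 + 2*11²) = M/(-6 + 2*121) = M/(-6 + 242) = M/236)
1/(N + Z(-167, b(-1))) = 1/(-226960/73737 + (1/236)*(-1)³) = 1/(-226960/73737 + (1/236)*(-1)) = 1/(-226960/73737 - 1/236) = 1/(-53636297/17401932) = -17401932/53636297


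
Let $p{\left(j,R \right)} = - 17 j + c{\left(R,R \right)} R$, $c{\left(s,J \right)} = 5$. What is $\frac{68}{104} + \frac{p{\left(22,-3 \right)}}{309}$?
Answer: $- \frac{4861}{8034} \approx -0.60505$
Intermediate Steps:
$p{\left(j,R \right)} = - 17 j + 5 R$
$\frac{68}{104} + \frac{p{\left(22,-3 \right)}}{309} = \frac{68}{104} + \frac{\left(-17\right) 22 + 5 \left(-3\right)}{309} = 68 \cdot \frac{1}{104} + \left(-374 - 15\right) \frac{1}{309} = \frac{17}{26} - \frac{389}{309} = - \frac{4861}{8034}$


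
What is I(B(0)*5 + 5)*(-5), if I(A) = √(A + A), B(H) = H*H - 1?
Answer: 0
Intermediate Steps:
B(H) = -1 + H² (B(H) = H² - 1 = -1 + H²)
I(A) = √2*√A (I(A) = √(2*A) = √2*√A)
I(B(0)*5 + 5)*(-5) = (√2*√((-1 + 0²)*5 + 5))*(-5) = (√2*√((-1 + 0)*5 + 5))*(-5) = (√2*√(-1*5 + 5))*(-5) = (√2*√(-5 + 5))*(-5) = (√2*√0)*(-5) = (√2*0)*(-5) = 0*(-5) = 0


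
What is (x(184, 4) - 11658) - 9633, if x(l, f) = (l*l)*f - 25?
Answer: 114108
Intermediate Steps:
x(l, f) = -25 + f*l**2 (x(l, f) = l**2*f - 25 = f*l**2 - 25 = -25 + f*l**2)
(x(184, 4) - 11658) - 9633 = ((-25 + 4*184**2) - 11658) - 9633 = ((-25 + 4*33856) - 11658) - 9633 = ((-25 + 135424) - 11658) - 9633 = (135399 - 11658) - 9633 = 123741 - 9633 = 114108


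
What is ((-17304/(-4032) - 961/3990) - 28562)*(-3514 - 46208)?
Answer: 3777089209403/2660 ≈ 1.4200e+9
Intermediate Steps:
((-17304/(-4032) - 961/3990) - 28562)*(-3514 - 46208) = ((-17304*(-1/4032) - 961*1/3990) - 28562)*(-49722) = ((103/24 - 961/3990) - 28562)*(-49722) = (64651/15960 - 28562)*(-49722) = -455784869/15960*(-49722) = 3777089209403/2660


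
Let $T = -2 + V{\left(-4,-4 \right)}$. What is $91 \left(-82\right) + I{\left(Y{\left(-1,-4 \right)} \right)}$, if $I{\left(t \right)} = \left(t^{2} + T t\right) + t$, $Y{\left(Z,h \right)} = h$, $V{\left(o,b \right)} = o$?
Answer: $-7426$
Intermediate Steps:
$T = -6$ ($T = -2 - 4 = -6$)
$I{\left(t \right)} = t^{2} - 5 t$ ($I{\left(t \right)} = \left(t^{2} - 6 t\right) + t = t^{2} - 5 t$)
$91 \left(-82\right) + I{\left(Y{\left(-1,-4 \right)} \right)} = 91 \left(-82\right) - 4 \left(-5 - 4\right) = -7462 - -36 = -7462 + 36 = -7426$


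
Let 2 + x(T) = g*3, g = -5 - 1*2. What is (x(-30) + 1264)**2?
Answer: 1540081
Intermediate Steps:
g = -7 (g = -5 - 2 = -7)
x(T) = -23 (x(T) = -2 - 7*3 = -2 - 21 = -23)
(x(-30) + 1264)**2 = (-23 + 1264)**2 = 1241**2 = 1540081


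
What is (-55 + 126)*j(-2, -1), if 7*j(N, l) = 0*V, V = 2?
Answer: 0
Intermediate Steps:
j(N, l) = 0 (j(N, l) = (0*2)/7 = (⅐)*0 = 0)
(-55 + 126)*j(-2, -1) = (-55 + 126)*0 = 71*0 = 0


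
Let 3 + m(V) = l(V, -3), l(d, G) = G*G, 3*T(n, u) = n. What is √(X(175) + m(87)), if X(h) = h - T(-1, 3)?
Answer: 4*√102/3 ≈ 13.466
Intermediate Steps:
T(n, u) = n/3
l(d, G) = G²
m(V) = 6 (m(V) = -3 + (-3)² = -3 + 9 = 6)
X(h) = ⅓ + h (X(h) = h - (-1)/3 = h - 1*(-⅓) = h + ⅓ = ⅓ + h)
√(X(175) + m(87)) = √((⅓ + 175) + 6) = √(526/3 + 6) = √(544/3) = 4*√102/3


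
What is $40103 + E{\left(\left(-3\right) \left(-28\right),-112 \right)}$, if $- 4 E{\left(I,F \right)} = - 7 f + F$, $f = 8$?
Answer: $40145$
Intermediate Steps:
$E{\left(I,F \right)} = 14 - \frac{F}{4}$ ($E{\left(I,F \right)} = - \frac{\left(-7\right) 8 + F}{4} = - \frac{-56 + F}{4} = 14 - \frac{F}{4}$)
$40103 + E{\left(\left(-3\right) \left(-28\right),-112 \right)} = 40103 + \left(14 - -28\right) = 40103 + \left(14 + 28\right) = 40103 + 42 = 40145$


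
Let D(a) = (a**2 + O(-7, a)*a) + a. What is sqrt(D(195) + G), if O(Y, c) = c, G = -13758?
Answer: 3*sqrt(6943) ≈ 249.97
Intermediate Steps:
D(a) = a + 2*a**2 (D(a) = (a**2 + a*a) + a = (a**2 + a**2) + a = 2*a**2 + a = a + 2*a**2)
sqrt(D(195) + G) = sqrt(195*(1 + 2*195) - 13758) = sqrt(195*(1 + 390) - 13758) = sqrt(195*391 - 13758) = sqrt(76245 - 13758) = sqrt(62487) = 3*sqrt(6943)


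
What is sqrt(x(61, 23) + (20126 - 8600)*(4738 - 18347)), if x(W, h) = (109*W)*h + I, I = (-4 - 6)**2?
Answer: I*sqrt(156704307) ≈ 12518.0*I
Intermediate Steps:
I = 100 (I = (-10)**2 = 100)
x(W, h) = 100 + 109*W*h (x(W, h) = (109*W)*h + 100 = 109*W*h + 100 = 100 + 109*W*h)
sqrt(x(61, 23) + (20126 - 8600)*(4738 - 18347)) = sqrt((100 + 109*61*23) + (20126 - 8600)*(4738 - 18347)) = sqrt((100 + 152927) + 11526*(-13609)) = sqrt(153027 - 156857334) = sqrt(-156704307) = I*sqrt(156704307)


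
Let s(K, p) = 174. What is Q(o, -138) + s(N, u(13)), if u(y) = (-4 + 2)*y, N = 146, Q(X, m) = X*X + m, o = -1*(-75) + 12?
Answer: 7605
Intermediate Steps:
o = 87 (o = 75 + 12 = 87)
Q(X, m) = m + X**2 (Q(X, m) = X**2 + m = m + X**2)
u(y) = -2*y
Q(o, -138) + s(N, u(13)) = (-138 + 87**2) + 174 = (-138 + 7569) + 174 = 7431 + 174 = 7605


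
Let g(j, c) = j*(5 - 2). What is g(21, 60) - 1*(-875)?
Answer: 938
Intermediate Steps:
g(j, c) = 3*j (g(j, c) = j*3 = 3*j)
g(21, 60) - 1*(-875) = 3*21 - 1*(-875) = 63 + 875 = 938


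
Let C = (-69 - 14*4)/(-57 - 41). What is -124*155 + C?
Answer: -1883435/98 ≈ -19219.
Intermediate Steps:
C = 125/98 (C = (-69 - 56)/(-98) = -125*(-1/98) = 125/98 ≈ 1.2755)
-124*155 + C = -124*155 + 125/98 = -19220 + 125/98 = -1883435/98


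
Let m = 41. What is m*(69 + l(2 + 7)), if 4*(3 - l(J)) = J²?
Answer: 8487/4 ≈ 2121.8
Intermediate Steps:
l(J) = 3 - J²/4
m*(69 + l(2 + 7)) = 41*(69 + (3 - (2 + 7)²/4)) = 41*(69 + (3 - ¼*9²)) = 41*(69 + (3 - ¼*81)) = 41*(69 + (3 - 81/4)) = 41*(69 - 69/4) = 41*(207/4) = 8487/4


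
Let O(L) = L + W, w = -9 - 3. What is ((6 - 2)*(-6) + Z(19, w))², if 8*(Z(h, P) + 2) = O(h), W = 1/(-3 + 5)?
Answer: 142129/256 ≈ 555.19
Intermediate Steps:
W = ½ (W = 1/2 = ½ ≈ 0.50000)
w = -12
O(L) = ½ + L (O(L) = L + ½ = ½ + L)
Z(h, P) = -31/16 + h/8 (Z(h, P) = -2 + (½ + h)/8 = -2 + (1/16 + h/8) = -31/16 + h/8)
((6 - 2)*(-6) + Z(19, w))² = ((6 - 2)*(-6) + (-31/16 + (⅛)*19))² = (4*(-6) + (-31/16 + 19/8))² = (-24 + 7/16)² = (-377/16)² = 142129/256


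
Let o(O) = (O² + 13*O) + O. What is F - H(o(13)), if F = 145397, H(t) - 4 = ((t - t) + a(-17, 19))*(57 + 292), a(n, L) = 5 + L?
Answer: 137017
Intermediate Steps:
o(O) = O² + 14*O
H(t) = 8380 (H(t) = 4 + ((t - t) + (5 + 19))*(57 + 292) = 4 + (0 + 24)*349 = 4 + 24*349 = 4 + 8376 = 8380)
F - H(o(13)) = 145397 - 1*8380 = 145397 - 8380 = 137017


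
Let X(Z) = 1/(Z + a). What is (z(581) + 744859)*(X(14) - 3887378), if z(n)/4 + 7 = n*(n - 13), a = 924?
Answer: -7529235011197869/938 ≈ -8.0269e+12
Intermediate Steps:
X(Z) = 1/(924 + Z) (X(Z) = 1/(Z + 924) = 1/(924 + Z))
z(n) = -28 + 4*n*(-13 + n) (z(n) = -28 + 4*(n*(n - 13)) = -28 + 4*(n*(-13 + n)) = -28 + 4*n*(-13 + n))
(z(581) + 744859)*(X(14) - 3887378) = ((-28 - 52*581 + 4*581²) + 744859)*(1/(924 + 14) - 3887378) = ((-28 - 30212 + 4*337561) + 744859)*(1/938 - 3887378) = ((-28 - 30212 + 1350244) + 744859)*(1/938 - 3887378) = (1320004 + 744859)*(-3646360563/938) = 2064863*(-3646360563/938) = -7529235011197869/938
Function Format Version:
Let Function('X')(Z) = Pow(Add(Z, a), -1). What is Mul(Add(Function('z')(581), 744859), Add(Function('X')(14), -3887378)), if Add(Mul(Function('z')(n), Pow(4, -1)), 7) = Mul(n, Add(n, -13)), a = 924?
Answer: Rational(-7529235011197869, 938) ≈ -8.0269e+12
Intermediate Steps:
Function('X')(Z) = Pow(Add(924, Z), -1) (Function('X')(Z) = Pow(Add(Z, 924), -1) = Pow(Add(924, Z), -1))
Function('z')(n) = Add(-28, Mul(4, n, Add(-13, n))) (Function('z')(n) = Add(-28, Mul(4, Mul(n, Add(n, -13)))) = Add(-28, Mul(4, Mul(n, Add(-13, n)))) = Add(-28, Mul(4, n, Add(-13, n))))
Mul(Add(Function('z')(581), 744859), Add(Function('X')(14), -3887378)) = Mul(Add(Add(-28, Mul(-52, 581), Mul(4, Pow(581, 2))), 744859), Add(Pow(Add(924, 14), -1), -3887378)) = Mul(Add(Add(-28, -30212, Mul(4, 337561)), 744859), Add(Pow(938, -1), -3887378)) = Mul(Add(Add(-28, -30212, 1350244), 744859), Add(Rational(1, 938), -3887378)) = Mul(Add(1320004, 744859), Rational(-3646360563, 938)) = Mul(2064863, Rational(-3646360563, 938)) = Rational(-7529235011197869, 938)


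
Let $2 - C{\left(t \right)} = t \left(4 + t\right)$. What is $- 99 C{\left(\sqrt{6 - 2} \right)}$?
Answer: $990$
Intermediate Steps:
$C{\left(t \right)} = 2 - t \left(4 + t\right)$
$- 99 C{\left(\sqrt{6 - 2} \right)} = - 99 \left(2 - \left(\sqrt{6 - 2}\right)^{2} - 4 \sqrt{6 - 2}\right) = - 99 \left(2 - \left(\sqrt{4}\right)^{2} - 4 \sqrt{4}\right) = - 99 \left(2 - 2^{2} - 8\right) = - 99 \left(2 - 4 - 8\right) = \left(-99\right) \left(-10\right) = 990$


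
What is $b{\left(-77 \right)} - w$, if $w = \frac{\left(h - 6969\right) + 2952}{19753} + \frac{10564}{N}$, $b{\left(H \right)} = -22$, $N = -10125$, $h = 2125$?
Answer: $- \frac{4172153558}{199999125} \approx -20.861$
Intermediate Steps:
$w = - \frac{227827192}{199999125}$ ($w = \frac{\left(2125 - 6969\right) + 2952}{19753} + \frac{10564}{-10125} = \left(-4844 + 2952\right) \frac{1}{19753} + 10564 \left(- \frac{1}{10125}\right) = \left(-1892\right) \frac{1}{19753} - \frac{10564}{10125} = - \frac{1892}{19753} - \frac{10564}{10125} = - \frac{227827192}{199999125} \approx -1.1391$)
$b{\left(-77 \right)} - w = -22 - - \frac{227827192}{199999125} = -22 + \frac{227827192}{199999125} = - \frac{4172153558}{199999125}$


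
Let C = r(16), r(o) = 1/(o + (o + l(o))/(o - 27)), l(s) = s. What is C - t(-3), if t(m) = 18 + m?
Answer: -2149/144 ≈ -14.924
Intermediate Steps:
r(o) = 1/(o + 2*o/(-27 + o)) (r(o) = 1/(o + (o + o)/(o - 27)) = 1/(o + (2*o)/(-27 + o)) = 1/(o + 2*o/(-27 + o)))
C = 11/144 (C = (-27 + 16)/(16*(-25 + 16)) = (1/16)*(-11)/(-9) = (1/16)*(-1/9)*(-11) = 11/144 ≈ 0.076389)
C - t(-3) = 11/144 - (18 - 3) = 11/144 - 1*15 = 11/144 - 15 = -2149/144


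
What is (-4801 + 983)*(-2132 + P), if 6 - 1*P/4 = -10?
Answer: 7895624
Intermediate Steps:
P = 64 (P = 24 - 4*(-10) = 24 + 40 = 64)
(-4801 + 983)*(-2132 + P) = (-4801 + 983)*(-2132 + 64) = -3818*(-2068) = 7895624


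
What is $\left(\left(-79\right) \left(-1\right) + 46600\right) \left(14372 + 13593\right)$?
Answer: $1305378235$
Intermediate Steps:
$\left(\left(-79\right) \left(-1\right) + 46600\right) \left(14372 + 13593\right) = \left(79 + 46600\right) 27965 = 46679 \cdot 27965 = 1305378235$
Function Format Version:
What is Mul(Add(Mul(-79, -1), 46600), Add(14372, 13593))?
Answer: 1305378235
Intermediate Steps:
Mul(Add(Mul(-79, -1), 46600), Add(14372, 13593)) = Mul(Add(79, 46600), 27965) = Mul(46679, 27965) = 1305378235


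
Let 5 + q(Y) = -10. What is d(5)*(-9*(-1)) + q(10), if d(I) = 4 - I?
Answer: -24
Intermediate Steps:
q(Y) = -15 (q(Y) = -5 - 10 = -15)
d(5)*(-9*(-1)) + q(10) = (4 - 1*5)*(-9*(-1)) - 15 = (4 - 5)*9 - 15 = -1*9 - 15 = -9 - 15 = -24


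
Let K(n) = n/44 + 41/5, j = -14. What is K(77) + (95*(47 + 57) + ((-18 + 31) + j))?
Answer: 197779/20 ≈ 9889.0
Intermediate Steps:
K(n) = 41/5 + n/44 (K(n) = n*(1/44) + 41*(1/5) = n/44 + 41/5 = 41/5 + n/44)
K(77) + (95*(47 + 57) + ((-18 + 31) + j)) = (41/5 + (1/44)*77) + (95*(47 + 57) + ((-18 + 31) - 14)) = (41/5 + 7/4) + (95*104 + (13 - 14)) = 199/20 + (9880 - 1) = 199/20 + 9879 = 197779/20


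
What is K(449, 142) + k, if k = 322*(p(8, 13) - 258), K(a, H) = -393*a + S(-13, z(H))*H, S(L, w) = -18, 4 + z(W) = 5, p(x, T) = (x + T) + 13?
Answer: -251141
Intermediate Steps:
p(x, T) = 13 + T + x (p(x, T) = (T + x) + 13 = 13 + T + x)
z(W) = 1 (z(W) = -4 + 5 = 1)
K(a, H) = -393*a - 18*H
k = -72128 (k = 322*((13 + 13 + 8) - 258) = 322*(34 - 258) = 322*(-224) = -72128)
K(449, 142) + k = (-393*449 - 18*142) - 72128 = (-176457 - 2556) - 72128 = -179013 - 72128 = -251141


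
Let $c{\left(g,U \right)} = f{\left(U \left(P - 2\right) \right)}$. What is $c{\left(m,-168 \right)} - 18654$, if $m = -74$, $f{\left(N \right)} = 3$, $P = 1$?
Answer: $-18651$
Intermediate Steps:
$c{\left(g,U \right)} = 3$
$c{\left(m,-168 \right)} - 18654 = 3 - 18654 = -18651$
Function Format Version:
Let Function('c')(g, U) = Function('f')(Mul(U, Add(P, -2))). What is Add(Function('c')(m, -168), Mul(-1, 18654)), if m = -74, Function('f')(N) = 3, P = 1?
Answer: -18651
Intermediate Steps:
Function('c')(g, U) = 3
Add(Function('c')(m, -168), Mul(-1, 18654)) = Add(3, Mul(-1, 18654)) = Add(3, -18654) = -18651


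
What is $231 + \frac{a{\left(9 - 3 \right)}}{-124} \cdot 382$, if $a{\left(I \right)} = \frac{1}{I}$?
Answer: $\frac{85741}{372} \approx 230.49$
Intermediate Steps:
$231 + \frac{a{\left(9 - 3 \right)}}{-124} \cdot 382 = 231 + \frac{1}{\left(9 - 3\right) \left(-124\right)} 382 = 231 + \frac{1}{9 - 3} \left(- \frac{1}{124}\right) 382 = 231 + \frac{1}{6} \left(- \frac{1}{124}\right) 382 = 231 - \frac{191}{372} = \frac{85741}{372}$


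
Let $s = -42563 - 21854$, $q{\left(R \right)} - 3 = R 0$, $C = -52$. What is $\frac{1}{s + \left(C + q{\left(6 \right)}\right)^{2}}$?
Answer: $- \frac{1}{62016} \approx -1.6125 \cdot 10^{-5}$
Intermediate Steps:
$q{\left(R \right)} = 3$ ($q{\left(R \right)} = 3 + R 0 = 3 + 0 = 3$)
$s = -64417$ ($s = -42563 - 21854 = -64417$)
$\frac{1}{s + \left(C + q{\left(6 \right)}\right)^{2}} = \frac{1}{-64417 + \left(-52 + 3\right)^{2}} = \frac{1}{-64417 + \left(-49\right)^{2}} = \frac{1}{-64417 + 2401} = \frac{1}{-62016} = - \frac{1}{62016}$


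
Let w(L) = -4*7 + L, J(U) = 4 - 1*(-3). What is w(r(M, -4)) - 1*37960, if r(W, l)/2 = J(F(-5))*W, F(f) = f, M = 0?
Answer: -37988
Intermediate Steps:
J(U) = 7 (J(U) = 4 + 3 = 7)
r(W, l) = 14*W (r(W, l) = 2*(7*W) = 14*W)
w(L) = -28 + L
w(r(M, -4)) - 1*37960 = (-28 + 14*0) - 1*37960 = (-28 + 0) - 37960 = -28 - 37960 = -37988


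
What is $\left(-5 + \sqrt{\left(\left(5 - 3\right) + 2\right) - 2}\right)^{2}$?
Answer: $\left(5 - \sqrt{2}\right)^{2} \approx 12.858$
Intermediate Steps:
$\left(-5 + \sqrt{\left(\left(5 - 3\right) + 2\right) - 2}\right)^{2} = \left(-5 + \sqrt{\left(2 + 2\right) - 2}\right)^{2} = \left(-5 + \sqrt{4 - 2}\right)^{2} = \left(-5 + \sqrt{2}\right)^{2}$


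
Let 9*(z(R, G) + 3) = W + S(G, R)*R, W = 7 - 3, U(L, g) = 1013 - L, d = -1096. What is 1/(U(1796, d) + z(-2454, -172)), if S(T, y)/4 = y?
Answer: 9/24081394 ≈ 3.7373e-7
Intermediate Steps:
S(T, y) = 4*y
W = 4
z(R, G) = -23/9 + 4*R²/9 (z(R, G) = -3 + (4 + (4*R)*R)/9 = -3 + (4 + 4*R²)/9 = -3 + (4/9 + 4*R²/9) = -23/9 + 4*R²/9)
1/(U(1796, d) + z(-2454, -172)) = 1/((1013 - 1*1796) + (-23/9 + (4/9)*(-2454)²)) = 1/((1013 - 1796) + (-23/9 + (4/9)*6022116)) = 1/(-783 + (-23/9 + 2676496)) = 1/(-783 + 24088441/9) = 1/(24081394/9) = 9/24081394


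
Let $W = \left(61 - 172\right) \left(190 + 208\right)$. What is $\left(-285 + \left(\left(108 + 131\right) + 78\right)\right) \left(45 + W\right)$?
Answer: $-1412256$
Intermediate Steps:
$W = -44178$ ($W = \left(-111\right) 398 = -44178$)
$\left(-285 + \left(\left(108 + 131\right) + 78\right)\right) \left(45 + W\right) = \left(-285 + \left(\left(108 + 131\right) + 78\right)\right) \left(45 - 44178\right) = \left(-285 + \left(239 + 78\right)\right) \left(-44133\right) = \left(-285 + 317\right) \left(-44133\right) = 32 \left(-44133\right) = -1412256$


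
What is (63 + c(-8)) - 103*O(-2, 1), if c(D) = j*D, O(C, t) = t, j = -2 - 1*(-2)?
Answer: -40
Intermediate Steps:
j = 0 (j = -2 + 2 = 0)
c(D) = 0 (c(D) = 0*D = 0)
(63 + c(-8)) - 103*O(-2, 1) = (63 + 0) - 103*1 = 63 - 103 = -40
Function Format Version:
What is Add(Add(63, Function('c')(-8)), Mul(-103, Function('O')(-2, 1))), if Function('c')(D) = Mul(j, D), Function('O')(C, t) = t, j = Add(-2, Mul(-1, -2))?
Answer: -40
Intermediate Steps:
j = 0 (j = Add(-2, 2) = 0)
Function('c')(D) = 0 (Function('c')(D) = Mul(0, D) = 0)
Add(Add(63, Function('c')(-8)), Mul(-103, Function('O')(-2, 1))) = Add(Add(63, 0), Mul(-103, 1)) = Add(63, -103) = -40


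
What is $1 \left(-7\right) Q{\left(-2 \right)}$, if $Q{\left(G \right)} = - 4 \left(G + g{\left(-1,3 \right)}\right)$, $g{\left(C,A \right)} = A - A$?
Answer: $-56$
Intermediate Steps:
$g{\left(C,A \right)} = 0$
$Q{\left(G \right)} = - 4 G$ ($Q{\left(G \right)} = - 4 \left(G + 0\right) = - 4 G$)
$1 \left(-7\right) Q{\left(-2 \right)} = 1 \left(-7\right) \left(\left(-4\right) \left(-2\right)\right) = \left(-7\right) 8 = -56$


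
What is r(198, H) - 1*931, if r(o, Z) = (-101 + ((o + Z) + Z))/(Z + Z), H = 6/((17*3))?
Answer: -2071/4 ≈ -517.75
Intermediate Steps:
H = 2/17 (H = 6/51 = 6*(1/51) = 2/17 ≈ 0.11765)
r(o, Z) = (-101 + o + 2*Z)/(2*Z) (r(o, Z) = (-101 + ((Z + o) + Z))/((2*Z)) = (-101 + (o + 2*Z))*(1/(2*Z)) = (-101 + o + 2*Z)*(1/(2*Z)) = (-101 + o + 2*Z)/(2*Z))
r(198, H) - 1*931 = (-101 + 198 + 2*(2/17))/(2*(2/17)) - 1*931 = (½)*(17/2)*(-101 + 198 + 4/17) - 931 = (½)*(17/2)*(1653/17) - 931 = 1653/4 - 931 = -2071/4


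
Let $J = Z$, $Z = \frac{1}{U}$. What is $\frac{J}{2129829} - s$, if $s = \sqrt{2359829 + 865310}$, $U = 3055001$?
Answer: $\frac{1}{6506629724829} - \sqrt{3225139} \approx -1795.9$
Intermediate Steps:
$s = \sqrt{3225139} \approx 1795.9$
$Z = \frac{1}{3055001} \approx 3.2733 \cdot 10^{-7}$
$J = \frac{1}{3055001} \approx 3.2733 \cdot 10^{-7}$
$\frac{J}{2129829} - s = \frac{1}{3055001 \cdot 2129829} - \sqrt{3225139} = \frac{1}{3055001} \cdot \frac{1}{2129829} - \sqrt{3225139} = \frac{1}{6506629724829} - \sqrt{3225139}$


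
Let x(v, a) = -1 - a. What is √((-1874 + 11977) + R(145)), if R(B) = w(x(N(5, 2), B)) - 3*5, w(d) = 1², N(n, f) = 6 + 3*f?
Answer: 3*√1121 ≈ 100.44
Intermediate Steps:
w(d) = 1
R(B) = -14 (R(B) = 1 - 3*5 = 1 - 15 = -14)
√((-1874 + 11977) + R(145)) = √((-1874 + 11977) - 14) = √(10103 - 14) = √10089 = 3*√1121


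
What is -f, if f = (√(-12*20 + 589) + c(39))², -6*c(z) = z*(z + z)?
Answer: -257398 + 1014*√349 ≈ -2.3846e+5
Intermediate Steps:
c(z) = -z²/3 (c(z) = -z*(z + z)/6 = -z*2*z/6 = -z²/3)
f = (-507 + √349)² (f = (√(-12*20 + 589) - ⅓*39²)² = (√(-240 + 589) - ⅓*1521)² = (√349 - 507)² = (-507 + √349)² ≈ 2.3846e+5)
-f = -(-507 + √349)²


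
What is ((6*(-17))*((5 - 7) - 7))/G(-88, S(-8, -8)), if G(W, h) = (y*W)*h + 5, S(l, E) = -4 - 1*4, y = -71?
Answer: -918/49979 ≈ -0.018368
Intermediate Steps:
S(l, E) = -8 (S(l, E) = -4 - 4 = -8)
G(W, h) = 5 - 71*W*h (G(W, h) = (-71*W)*h + 5 = -71*W*h + 5 = 5 - 71*W*h)
((6*(-17))*((5 - 7) - 7))/G(-88, S(-8, -8)) = ((6*(-17))*((5 - 7) - 7))/(5 - 71*(-88)*(-8)) = (-102*(-2 - 7))/(5 - 49984) = -102*(-9)/(-49979) = 918*(-1/49979) = -918/49979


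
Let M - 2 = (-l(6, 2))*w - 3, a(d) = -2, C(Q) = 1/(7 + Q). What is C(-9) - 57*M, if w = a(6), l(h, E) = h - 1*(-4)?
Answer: -2167/2 ≈ -1083.5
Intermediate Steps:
l(h, E) = 4 + h (l(h, E) = h + 4 = 4 + h)
w = -2
M = 19 (M = 2 + (-(4 + 6)*(-2) - 3) = 2 + (-1*10*(-2) - 3) = 2 + (-10*(-2) - 3) = 2 + (20 - 3) = 2 + 17 = 19)
C(-9) - 57*M = 1/(7 - 9) - 57*19 = 1/(-2) - 1083 = -½ - 1083 = -2167/2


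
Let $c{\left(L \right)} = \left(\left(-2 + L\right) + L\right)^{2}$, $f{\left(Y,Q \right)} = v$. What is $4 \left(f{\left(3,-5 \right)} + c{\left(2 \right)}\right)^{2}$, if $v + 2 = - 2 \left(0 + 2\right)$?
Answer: $16$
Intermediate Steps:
$v = -6$ ($v = -2 - 2 \left(0 + 2\right) = -2 - 4 = -6$)
$f{\left(Y,Q \right)} = -6$
$c{\left(L \right)} = \left(-2 + 2 L\right)^{2}$
$4 \left(f{\left(3,-5 \right)} + c{\left(2 \right)}\right)^{2} = 4 \left(-6 + 4 \left(-1 + 2\right)^{2}\right)^{2} = 4 \left(-6 + 4 \cdot 1^{2}\right)^{2} = 4 \left(-6 + 4 \cdot 1\right)^{2} = 4 \left(-6 + 4\right)^{2} = 4 \left(-2\right)^{2} = 4 \cdot 4 = 16$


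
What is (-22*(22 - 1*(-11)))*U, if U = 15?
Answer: -10890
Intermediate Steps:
(-22*(22 - 1*(-11)))*U = -22*(22 - 1*(-11))*15 = -22*(22 + 11)*15 = -22*33*15 = -726*15 = -10890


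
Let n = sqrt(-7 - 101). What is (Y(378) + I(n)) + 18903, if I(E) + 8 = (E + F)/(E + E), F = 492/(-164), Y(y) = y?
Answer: 38547/2 + I*sqrt(3)/12 ≈ 19274.0 + 0.14434*I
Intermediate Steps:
F = -3 (F = 492*(-1/164) = -3)
n = 6*I*sqrt(3) (n = sqrt(-108) = 6*I*sqrt(3) ≈ 10.392*I)
I(E) = -8 + (-3 + E)/(2*E) (I(E) = -8 + (E - 3)/(E + E) = -8 + (-3 + E)/((2*E)) = -8 + (-3 + E)*(1/(2*E)) = -8 + (-3 + E)/(2*E))
(Y(378) + I(n)) + 18903 = (378 + 3*(-1 - 30*I*sqrt(3))/(2*((6*I*sqrt(3))))) + 18903 = (378 + 3*(-I*sqrt(3)/18)*(-1 - 30*I*sqrt(3))/2) + 18903 = (378 - I*sqrt(3)*(-1 - 30*I*sqrt(3))/12) + 18903 = 19281 - I*sqrt(3)*(-1 - 30*I*sqrt(3))/12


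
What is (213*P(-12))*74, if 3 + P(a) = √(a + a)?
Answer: -47286 + 31524*I*√6 ≈ -47286.0 + 77218.0*I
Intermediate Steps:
P(a) = -3 + √2*√a (P(a) = -3 + √(a + a) = -3 + √(2*a) = -3 + √2*√a)
(213*P(-12))*74 = (213*(-3 + √2*√(-12)))*74 = (213*(-3 + √2*(2*I*√3)))*74 = (213*(-3 + 2*I*√6))*74 = (-639 + 426*I*√6)*74 = -47286 + 31524*I*√6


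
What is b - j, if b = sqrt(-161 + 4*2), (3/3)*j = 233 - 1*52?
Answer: -181 + 3*I*sqrt(17) ≈ -181.0 + 12.369*I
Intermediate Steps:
j = 181 (j = 233 - 1*52 = 233 - 52 = 181)
b = 3*I*sqrt(17) (b = sqrt(-161 + 8) = sqrt(-153) = 3*I*sqrt(17) ≈ 12.369*I)
b - j = 3*I*sqrt(17) - 1*181 = 3*I*sqrt(17) - 181 = -181 + 3*I*sqrt(17)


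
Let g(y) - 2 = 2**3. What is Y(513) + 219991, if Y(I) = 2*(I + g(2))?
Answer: 221037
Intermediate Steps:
g(y) = 10 (g(y) = 2 + 2**3 = 2 + 8 = 10)
Y(I) = 20 + 2*I (Y(I) = 2*(I + 10) = 2*(10 + I) = 20 + 2*I)
Y(513) + 219991 = (20 + 2*513) + 219991 = (20 + 1026) + 219991 = 1046 + 219991 = 221037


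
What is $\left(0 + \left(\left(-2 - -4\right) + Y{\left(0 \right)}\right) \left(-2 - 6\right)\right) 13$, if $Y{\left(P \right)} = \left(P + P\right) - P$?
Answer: $-208$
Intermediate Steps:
$Y{\left(P \right)} = P$ ($Y{\left(P \right)} = 2 P - P = P$)
$\left(0 + \left(\left(-2 - -4\right) + Y{\left(0 \right)}\right) \left(-2 - 6\right)\right) 13 = \left(0 + \left(\left(-2 - -4\right) + 0\right) \left(-2 - 6\right)\right) 13 = \left(0 + \left(\left(-2 + 4\right) + 0\right) \left(-8\right)\right) 13 = \left(0 + \left(2 + 0\right) \left(-8\right)\right) 13 = \left(0 + 2 \left(-8\right)\right) 13 = \left(0 - 16\right) 13 = \left(-16\right) 13 = -208$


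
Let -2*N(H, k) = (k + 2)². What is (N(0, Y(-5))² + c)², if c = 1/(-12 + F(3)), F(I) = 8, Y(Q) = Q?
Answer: 400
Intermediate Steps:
N(H, k) = -(2 + k)²/2 (N(H, k) = -(k + 2)²/2 = -(2 + k)²/2)
c = -¼ (c = 1/(-12 + 8) = 1/(-4) = -¼ ≈ -0.25000)
(N(0, Y(-5))² + c)² = ((-(2 - 5)²/2)² - ¼)² = ((-½*(-3)²)² - ¼)² = ((-½*9)² - ¼)² = ((-9/2)² - ¼)² = (81/4 - ¼)² = 20² = 400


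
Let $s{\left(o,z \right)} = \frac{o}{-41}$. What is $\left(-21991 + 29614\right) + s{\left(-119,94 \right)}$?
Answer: $\frac{312662}{41} \approx 7625.9$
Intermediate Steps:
$s{\left(o,z \right)} = - \frac{o}{41}$ ($s{\left(o,z \right)} = o \left(- \frac{1}{41}\right) = - \frac{o}{41}$)
$\left(-21991 + 29614\right) + s{\left(-119,94 \right)} = \left(-21991 + 29614\right) - - \frac{119}{41} = 7623 + \frac{119}{41} = \frac{312662}{41}$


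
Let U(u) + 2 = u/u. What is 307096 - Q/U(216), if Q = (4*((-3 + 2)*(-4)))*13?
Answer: 307304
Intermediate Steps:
U(u) = -1 (U(u) = -2 + u/u = -2 + 1 = -1)
Q = 208 (Q = (4*(-1*(-4)))*13 = (4*4)*13 = 16*13 = 208)
307096 - Q/U(216) = 307096 - 208/(-1) = 307096 - 208*(-1) = 307096 - 1*(-208) = 307096 + 208 = 307304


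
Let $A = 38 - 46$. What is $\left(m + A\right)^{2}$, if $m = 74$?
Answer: $4356$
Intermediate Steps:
$A = -8$ ($A = 38 - 46 = -8$)
$\left(m + A\right)^{2} = \left(74 - 8\right)^{2} = 66^{2} = 4356$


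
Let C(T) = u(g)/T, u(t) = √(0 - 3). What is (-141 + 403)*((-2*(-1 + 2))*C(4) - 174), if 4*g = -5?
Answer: -45588 - 131*I*√3 ≈ -45588.0 - 226.9*I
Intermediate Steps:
g = -5/4 (g = (¼)*(-5) = -5/4 ≈ -1.2500)
u(t) = I*√3 (u(t) = √(-3) = I*√3)
C(T) = I*√3/T (C(T) = (I*√3)/T = I*√3/T)
(-141 + 403)*((-2*(-1 + 2))*C(4) - 174) = (-141 + 403)*((-2*(-1 + 2))*(I*√3/4) - 174) = 262*((-2*1)*(I*√3*(¼)) - 174) = 262*(-I*√3/2 - 174) = 262*(-174 - I*√3/2) = -45588 - 131*I*√3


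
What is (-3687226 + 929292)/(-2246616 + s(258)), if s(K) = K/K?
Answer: 2757934/2246615 ≈ 1.2276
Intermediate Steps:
s(K) = 1
(-3687226 + 929292)/(-2246616 + s(258)) = (-3687226 + 929292)/(-2246616 + 1) = -2757934/(-2246615) = -2757934*(-1/2246615) = 2757934/2246615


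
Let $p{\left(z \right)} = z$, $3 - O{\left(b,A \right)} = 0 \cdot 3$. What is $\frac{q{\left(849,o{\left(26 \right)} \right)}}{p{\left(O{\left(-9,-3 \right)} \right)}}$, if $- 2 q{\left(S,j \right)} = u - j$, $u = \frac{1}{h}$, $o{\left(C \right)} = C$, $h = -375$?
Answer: $\frac{9751}{2250} \approx 4.3338$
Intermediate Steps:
$O{\left(b,A \right)} = 3$ ($O{\left(b,A \right)} = 3 - 0 \cdot 3 = 3 - 0 = 3 + 0 = 3$)
$u = - \frac{1}{375}$ ($u = \frac{1}{-375} = - \frac{1}{375} \approx -0.0026667$)
$q{\left(S,j \right)} = \frac{1}{750} + \frac{j}{2}$ ($q{\left(S,j \right)} = - \frac{- \frac{1}{375} - j}{2} = \frac{1}{750} + \frac{j}{2}$)
$\frac{q{\left(849,o{\left(26 \right)} \right)}}{p{\left(O{\left(-9,-3 \right)} \right)}} = \frac{\frac{1}{750} + \frac{1}{2} \cdot 26}{3} = \left(\frac{1}{750} + 13\right) \frac{1}{3} = \frac{9751}{750} \cdot \frac{1}{3} = \frac{9751}{2250}$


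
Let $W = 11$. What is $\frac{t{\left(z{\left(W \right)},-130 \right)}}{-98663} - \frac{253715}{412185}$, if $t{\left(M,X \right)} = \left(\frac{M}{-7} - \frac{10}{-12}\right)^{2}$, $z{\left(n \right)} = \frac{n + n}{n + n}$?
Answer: $- \frac{2943819595931}{4782487257828} \approx -0.61554$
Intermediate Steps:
$z{\left(n \right)} = 1$ ($z{\left(n \right)} = \frac{2 n}{2 n} = 2 n \frac{1}{2 n} = 1$)
$t{\left(M,X \right)} = \left(\frac{5}{6} - \frac{M}{7}\right)^{2}$ ($t{\left(M,X \right)} = \left(M \left(- \frac{1}{7}\right) - - \frac{5}{6}\right)^{2} = \left(- \frac{M}{7} + \frac{5}{6}\right)^{2} = \left(\frac{5}{6} - \frac{M}{7}\right)^{2}$)
$\frac{t{\left(z{\left(W \right)},-130 \right)}}{-98663} - \frac{253715}{412185} = \frac{\frac{1}{1764} \left(-35 + 6 \cdot 1\right)^{2}}{-98663} - \frac{253715}{412185} = \frac{\left(-35 + 6\right)^{2}}{1764} \left(- \frac{1}{98663}\right) - \frac{50743}{82437} = \frac{\left(-29\right)^{2}}{1764} \left(- \frac{1}{98663}\right) - \frac{50743}{82437} = \frac{1}{1764} \cdot 841 \left(- \frac{1}{98663}\right) - \frac{50743}{82437} = \frac{841}{1764} \left(- \frac{1}{98663}\right) - \frac{50743}{82437} = - \frac{841}{174041532} - \frac{50743}{82437} = - \frac{2943819595931}{4782487257828}$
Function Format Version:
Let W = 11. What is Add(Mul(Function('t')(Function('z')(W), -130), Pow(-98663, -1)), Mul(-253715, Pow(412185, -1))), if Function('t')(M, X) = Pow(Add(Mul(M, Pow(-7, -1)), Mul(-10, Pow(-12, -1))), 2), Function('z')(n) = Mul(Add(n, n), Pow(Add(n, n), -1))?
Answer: Rational(-2943819595931, 4782487257828) ≈ -0.61554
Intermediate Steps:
Function('z')(n) = 1 (Function('z')(n) = Mul(Mul(2, n), Pow(Mul(2, n), -1)) = Mul(Mul(2, n), Mul(Rational(1, 2), Pow(n, -1))) = 1)
Function('t')(M, X) = Pow(Add(Rational(5, 6), Mul(Rational(-1, 7), M)), 2) (Function('t')(M, X) = Pow(Add(Mul(M, Rational(-1, 7)), Mul(-10, Rational(-1, 12))), 2) = Pow(Add(Mul(Rational(-1, 7), M), Rational(5, 6)), 2) = Pow(Add(Rational(5, 6), Mul(Rational(-1, 7), M)), 2))
Add(Mul(Function('t')(Function('z')(W), -130), Pow(-98663, -1)), Mul(-253715, Pow(412185, -1))) = Add(Mul(Mul(Rational(1, 1764), Pow(Add(-35, Mul(6, 1)), 2)), Pow(-98663, -1)), Mul(-253715, Pow(412185, -1))) = Add(Mul(Mul(Rational(1, 1764), Pow(Add(-35, 6), 2)), Rational(-1, 98663)), Mul(-253715, Rational(1, 412185))) = Add(Mul(Mul(Rational(1, 1764), Pow(-29, 2)), Rational(-1, 98663)), Rational(-50743, 82437)) = Add(Mul(Mul(Rational(1, 1764), 841), Rational(-1, 98663)), Rational(-50743, 82437)) = Add(Mul(Rational(841, 1764), Rational(-1, 98663)), Rational(-50743, 82437)) = Add(Rational(-841, 174041532), Rational(-50743, 82437)) = Rational(-2943819595931, 4782487257828)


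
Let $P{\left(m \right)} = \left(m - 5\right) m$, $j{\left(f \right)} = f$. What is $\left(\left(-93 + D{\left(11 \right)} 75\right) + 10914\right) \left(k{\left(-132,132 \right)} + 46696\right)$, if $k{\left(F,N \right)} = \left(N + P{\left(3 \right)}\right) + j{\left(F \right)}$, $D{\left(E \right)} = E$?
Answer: $543751740$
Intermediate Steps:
$P{\left(m \right)} = m \left(-5 + m\right)$ ($P{\left(m \right)} = \left(-5 + m\right) m = m \left(-5 + m\right)$)
$k{\left(F,N \right)} = -6 + F + N$ ($k{\left(F,N \right)} = \left(N + 3 \left(-5 + 3\right)\right) + F = \left(N + 3 \left(-2\right)\right) + F = \left(N - 6\right) + F = \left(-6 + N\right) + F = -6 + F + N$)
$\left(\left(-93 + D{\left(11 \right)} 75\right) + 10914\right) \left(k{\left(-132,132 \right)} + 46696\right) = \left(\left(-93 + 11 \cdot 75\right) + 10914\right) \left(\left(-6 - 132 + 132\right) + 46696\right) = \left(\left(-93 + 825\right) + 10914\right) \left(-6 + 46696\right) = \left(732 + 10914\right) 46690 = 11646 \cdot 46690 = 543751740$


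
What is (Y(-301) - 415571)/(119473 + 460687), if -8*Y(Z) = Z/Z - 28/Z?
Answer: -2917479/4072960 ≈ -0.71630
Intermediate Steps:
Y(Z) = -⅛ + 7/(2*Z) (Y(Z) = -(Z/Z - 28/Z)/8 = -(1 - 28/Z)/8 = -⅛ + 7/(2*Z))
(Y(-301) - 415571)/(119473 + 460687) = ((⅛)*(28 - 1*(-301))/(-301) - 415571)/(119473 + 460687) = ((⅛)*(-1/301)*(28 + 301) - 415571)/580160 = ((⅛)*(-1/301)*329 - 415571)*(1/580160) = (-47/344 - 415571)*(1/580160) = -142956471/344*1/580160 = -2917479/4072960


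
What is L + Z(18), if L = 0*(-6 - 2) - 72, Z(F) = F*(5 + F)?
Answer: 342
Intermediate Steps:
L = -72 (L = 0*(-8) - 72 = 0 - 72 = -72)
L + Z(18) = -72 + 18*(5 + 18) = -72 + 18*23 = -72 + 414 = 342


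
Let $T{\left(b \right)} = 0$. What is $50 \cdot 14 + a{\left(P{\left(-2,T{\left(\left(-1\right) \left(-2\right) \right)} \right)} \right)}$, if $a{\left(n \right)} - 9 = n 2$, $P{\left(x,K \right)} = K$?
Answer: $709$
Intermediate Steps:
$a{\left(n \right)} = 9 + 2 n$ ($a{\left(n \right)} = 9 + n 2 = 9 + 2 n$)
$50 \cdot 14 + a{\left(P{\left(-2,T{\left(\left(-1\right) \left(-2\right) \right)} \right)} \right)} = 50 \cdot 14 + \left(9 + 2 \cdot 0\right) = 700 + \left(9 + 0\right) = 700 + 9 = 709$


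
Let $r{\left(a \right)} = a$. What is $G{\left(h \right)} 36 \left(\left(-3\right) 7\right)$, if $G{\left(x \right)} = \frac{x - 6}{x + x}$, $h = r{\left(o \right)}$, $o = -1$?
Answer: $-2646$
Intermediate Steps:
$h = -1$
$G{\left(x \right)} = \frac{-6 + x}{2 x}$
$G{\left(h \right)} 36 \left(\left(-3\right) 7\right) = \frac{-6 - 1}{2 \left(-1\right)} 36 \left(\left(-3\right) 7\right) = \frac{1}{2} \left(-1\right) \left(-7\right) 36 \left(-21\right) = \frac{7}{2} \left(-756\right) = -2646$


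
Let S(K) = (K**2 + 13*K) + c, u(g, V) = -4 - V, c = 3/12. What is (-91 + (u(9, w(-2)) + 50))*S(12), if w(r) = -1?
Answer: -13211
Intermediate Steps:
c = 1/4 (c = 3*(1/12) = 1/4 ≈ 0.25000)
S(K) = 1/4 + K**2 + 13*K (S(K) = (K**2 + 13*K) + 1/4 = 1/4 + K**2 + 13*K)
(-91 + (u(9, w(-2)) + 50))*S(12) = (-91 + ((-4 - 1*(-1)) + 50))*(1/4 + 12**2 + 13*12) = (-91 + ((-4 + 1) + 50))*(1/4 + 144 + 156) = (-91 + (-3 + 50))*(1201/4) = (-91 + 47)*(1201/4) = -44*1201/4 = -13211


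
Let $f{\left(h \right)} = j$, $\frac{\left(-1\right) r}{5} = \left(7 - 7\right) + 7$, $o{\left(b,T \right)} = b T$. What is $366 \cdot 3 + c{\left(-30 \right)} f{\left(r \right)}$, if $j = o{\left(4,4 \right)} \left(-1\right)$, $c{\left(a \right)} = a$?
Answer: $1578$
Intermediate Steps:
$o{\left(b,T \right)} = T b$
$r = -35$ ($r = - 5 \left(\left(7 - 7\right) + 7\right) = - 5 \left(0 + 7\right) = \left(-5\right) 7 = -35$)
$j = -16$ ($j = 4 \cdot 4 \left(-1\right) = 16 \left(-1\right) = -16$)
$f{\left(h \right)} = -16$
$366 \cdot 3 + c{\left(-30 \right)} f{\left(r \right)} = 366 \cdot 3 - -480 = 1098 + 480 = 1578$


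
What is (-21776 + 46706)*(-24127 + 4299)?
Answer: -494312040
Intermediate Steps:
(-21776 + 46706)*(-24127 + 4299) = 24930*(-19828) = -494312040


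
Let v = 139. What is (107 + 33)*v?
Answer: 19460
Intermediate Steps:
(107 + 33)*v = (107 + 33)*139 = 140*139 = 19460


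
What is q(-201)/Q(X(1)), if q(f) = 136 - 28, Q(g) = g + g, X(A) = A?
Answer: 54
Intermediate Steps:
Q(g) = 2*g
q(f) = 108
q(-201)/Q(X(1)) = 108/((2*1)) = 108/2 = 108*(½) = 54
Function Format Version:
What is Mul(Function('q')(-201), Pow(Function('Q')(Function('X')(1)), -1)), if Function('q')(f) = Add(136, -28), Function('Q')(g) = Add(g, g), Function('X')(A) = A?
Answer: 54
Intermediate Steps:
Function('Q')(g) = Mul(2, g)
Function('q')(f) = 108
Mul(Function('q')(-201), Pow(Function('Q')(Function('X')(1)), -1)) = Mul(108, Pow(Mul(2, 1), -1)) = Mul(108, Pow(2, -1)) = Mul(108, Rational(1, 2)) = 54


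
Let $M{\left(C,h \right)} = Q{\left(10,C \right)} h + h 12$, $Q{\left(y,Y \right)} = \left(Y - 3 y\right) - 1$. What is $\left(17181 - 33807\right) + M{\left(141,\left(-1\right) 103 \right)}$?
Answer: $-29192$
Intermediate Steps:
$Q{\left(y,Y \right)} = -1 + Y - 3 y$ ($Q{\left(y,Y \right)} = \left(Y - 3 y\right) - 1 = -1 + Y - 3 y$)
$M{\left(C,h \right)} = 12 h + h \left(-31 + C\right)$ ($M{\left(C,h \right)} = \left(-1 + C - 30\right) h + h 12 = \left(-1 + C - 30\right) h + 12 h = \left(-31 + C\right) h + 12 h = h \left(-31 + C\right) + 12 h = 12 h + h \left(-31 + C\right)$)
$\left(17181 - 33807\right) + M{\left(141,\left(-1\right) 103 \right)} = \left(17181 - 33807\right) + \left(-1\right) 103 \left(-19 + 141\right) = -16626 - 12566 = -29192$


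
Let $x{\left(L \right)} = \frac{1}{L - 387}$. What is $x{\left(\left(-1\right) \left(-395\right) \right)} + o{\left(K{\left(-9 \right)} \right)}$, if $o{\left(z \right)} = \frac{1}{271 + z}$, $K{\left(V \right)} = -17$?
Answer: $\frac{131}{1016} \approx 0.12894$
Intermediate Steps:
$x{\left(L \right)} = \frac{1}{-387 + L}$
$x{\left(\left(-1\right) \left(-395\right) \right)} + o{\left(K{\left(-9 \right)} \right)} = \frac{1}{-387 - -395} + \frac{1}{271 - 17} = \frac{1}{-387 + 395} + \frac{1}{254} = \frac{1}{8} + \frac{1}{254} = \frac{131}{1016}$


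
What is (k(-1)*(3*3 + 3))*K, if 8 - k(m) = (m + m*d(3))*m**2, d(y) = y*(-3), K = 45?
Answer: 0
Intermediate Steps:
d(y) = -3*y
k(m) = 8 + 8*m**3 (k(m) = 8 - (m + m*(-3*3))*m**2 = 8 - (m + m*(-9))*m**2 = 8 - (m - 9*m)*m**2 = 8 - (-8*m)*m**2 = 8 - (-8)*m**3 = 8 + 8*m**3)
(k(-1)*(3*3 + 3))*K = ((8 + 8*(-1)**3)*(3*3 + 3))*45 = ((8 + 8*(-1))*(9 + 3))*45 = ((8 - 8)*12)*45 = (0*12)*45 = 0*45 = 0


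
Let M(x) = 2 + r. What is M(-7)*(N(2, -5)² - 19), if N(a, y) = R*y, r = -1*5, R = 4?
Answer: -1143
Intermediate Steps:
r = -5
M(x) = -3 (M(x) = 2 - 5 = -3)
N(a, y) = 4*y
M(-7)*(N(2, -5)² - 19) = -3*((4*(-5))² - 19) = -3*((-20)² - 19) = -3*(400 - 19) = -3*381 = -1143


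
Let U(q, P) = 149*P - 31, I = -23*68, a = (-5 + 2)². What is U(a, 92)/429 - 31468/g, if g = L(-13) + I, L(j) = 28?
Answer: 2875637/54912 ≈ 52.368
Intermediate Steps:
a = 9 (a = (-3)² = 9)
I = -1564
U(q, P) = -31 + 149*P
g = -1536 (g = 28 - 1564 = -1536)
U(a, 92)/429 - 31468/g = (-31 + 149*92)/429 - 31468/(-1536) = (-31 + 13708)*(1/429) - 31468*(-1/1536) = 13677*(1/429) + 7867/384 = 4559/143 + 7867/384 = 2875637/54912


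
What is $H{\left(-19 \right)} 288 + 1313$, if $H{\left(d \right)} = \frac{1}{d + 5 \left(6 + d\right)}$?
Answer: $\frac{9167}{7} \approx 1309.6$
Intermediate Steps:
$H{\left(d \right)} = \frac{1}{30 + 6 d}$ ($H{\left(d \right)} = \frac{1}{d + \left(30 + 5 d\right)} = \frac{1}{30 + 6 d}$)
$H{\left(-19 \right)} 288 + 1313 = \frac{1}{6 \left(5 - 19\right)} 288 + 1313 = \frac{1}{6 \left(-14\right)} 288 + 1313 = \frac{1}{6} \left(- \frac{1}{14}\right) 288 + 1313 = \left(- \frac{1}{84}\right) 288 + 1313 = - \frac{24}{7} + 1313 = \frac{9167}{7}$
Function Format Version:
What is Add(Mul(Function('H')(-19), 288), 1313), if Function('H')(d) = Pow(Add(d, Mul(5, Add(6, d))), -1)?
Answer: Rational(9167, 7) ≈ 1309.6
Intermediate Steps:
Function('H')(d) = Pow(Add(30, Mul(6, d)), -1) (Function('H')(d) = Pow(Add(d, Add(30, Mul(5, d))), -1) = Pow(Add(30, Mul(6, d)), -1))
Add(Mul(Function('H')(-19), 288), 1313) = Add(Mul(Mul(Rational(1, 6), Pow(Add(5, -19), -1)), 288), 1313) = Add(Mul(Mul(Rational(1, 6), Pow(-14, -1)), 288), 1313) = Add(Mul(Mul(Rational(1, 6), Rational(-1, 14)), 288), 1313) = Add(Mul(Rational(-1, 84), 288), 1313) = Add(Rational(-24, 7), 1313) = Rational(9167, 7)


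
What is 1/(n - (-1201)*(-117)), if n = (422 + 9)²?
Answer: 1/45244 ≈ 2.2102e-5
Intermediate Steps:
n = 185761 (n = 431² = 185761)
1/(n - (-1201)*(-117)) = 1/(185761 - (-1201)*(-117)) = 1/(185761 - 1*140517) = 1/(185761 - 140517) = 1/45244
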